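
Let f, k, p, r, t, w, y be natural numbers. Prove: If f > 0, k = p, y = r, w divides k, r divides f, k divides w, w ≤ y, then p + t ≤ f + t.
w divides k and k divides w, therefore w = k. Since k = p, w = p. Since y = r and w ≤ y, w ≤ r. r divides f and f > 0, therefore r ≤ f. From w ≤ r, w ≤ f. Because w = p, p ≤ f. Then p + t ≤ f + t.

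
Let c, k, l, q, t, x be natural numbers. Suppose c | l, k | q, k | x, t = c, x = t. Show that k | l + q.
x = t and t = c, thus x = c. k | x, so k | c. c | l, so k | l. k | q, so k | l + q.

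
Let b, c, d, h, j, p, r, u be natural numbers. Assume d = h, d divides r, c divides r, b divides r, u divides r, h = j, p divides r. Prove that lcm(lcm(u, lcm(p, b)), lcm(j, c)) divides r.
p divides r and b divides r, hence lcm(p, b) divides r. Because u divides r, lcm(u, lcm(p, b)) divides r. d = h and h = j, hence d = j. Since d divides r, j divides r. Since c divides r, lcm(j, c) divides r. Since lcm(u, lcm(p, b)) divides r, lcm(lcm(u, lcm(p, b)), lcm(j, c)) divides r.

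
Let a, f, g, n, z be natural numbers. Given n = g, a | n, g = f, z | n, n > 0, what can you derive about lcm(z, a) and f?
lcm(z, a) ≤ f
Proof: n = g and g = f, so n = f. z | n and a | n, therefore lcm(z, a) | n. Since n > 0, lcm(z, a) ≤ n. n = f, so lcm(z, a) ≤ f.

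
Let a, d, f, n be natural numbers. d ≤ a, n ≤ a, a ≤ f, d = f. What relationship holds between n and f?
n ≤ f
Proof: d = f and d ≤ a, hence f ≤ a. Since a ≤ f, a = f. n ≤ a, so n ≤ f.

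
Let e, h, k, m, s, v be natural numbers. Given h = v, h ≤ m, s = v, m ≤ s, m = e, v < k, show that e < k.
h = v and h ≤ m, therefore v ≤ m. s = v and m ≤ s, therefore m ≤ v. v ≤ m, so v = m. m = e, so v = e. Because v < k, e < k.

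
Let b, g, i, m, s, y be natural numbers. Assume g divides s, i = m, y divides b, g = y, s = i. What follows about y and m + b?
y divides m + b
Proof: s = i and i = m, thus s = m. g = y and g divides s, so y divides s. Since s = m, y divides m. Since y divides b, y divides m + b.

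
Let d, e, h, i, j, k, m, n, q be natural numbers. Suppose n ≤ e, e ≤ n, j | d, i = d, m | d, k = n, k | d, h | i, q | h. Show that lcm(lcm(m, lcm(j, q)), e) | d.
Because i = d and h | i, h | d. q | h, so q | d. Since j | d, lcm(j, q) | d. m | d, so lcm(m, lcm(j, q)) | d. n ≤ e and e ≤ n, hence n = e. k = n and k | d, therefore n | d. n = e, so e | d. lcm(m, lcm(j, q)) | d, so lcm(lcm(m, lcm(j, q)), e) | d.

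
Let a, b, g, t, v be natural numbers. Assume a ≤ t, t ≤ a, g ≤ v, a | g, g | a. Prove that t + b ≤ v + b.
g | a and a | g, so g = a. From a ≤ t and t ≤ a, a = t. From g = a, g = t. Because g ≤ v, t ≤ v. Then t + b ≤ v + b.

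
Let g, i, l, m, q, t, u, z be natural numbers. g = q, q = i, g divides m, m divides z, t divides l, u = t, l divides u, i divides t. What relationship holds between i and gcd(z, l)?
i divides gcd(z, l)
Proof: From g = q and q = i, g = i. Since g divides m, i divides m. m divides z, so i divides z. u = t and l divides u, so l divides t. Since t divides l, t = l. i divides t, so i divides l. i divides z, so i divides gcd(z, l).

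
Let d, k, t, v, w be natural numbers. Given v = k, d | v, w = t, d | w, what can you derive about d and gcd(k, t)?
d | gcd(k, t)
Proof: v = k and d | v, thus d | k. w = t and d | w, so d | t. d | k, so d | gcd(k, t).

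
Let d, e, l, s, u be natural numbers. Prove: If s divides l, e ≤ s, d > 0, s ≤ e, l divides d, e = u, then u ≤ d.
s ≤ e and e ≤ s, therefore s = e. Since e = u, s = u. s divides l and l divides d, so s divides d. Since d > 0, s ≤ d. s = u, so u ≤ d.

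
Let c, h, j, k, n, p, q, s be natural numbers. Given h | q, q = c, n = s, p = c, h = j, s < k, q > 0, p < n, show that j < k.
h = j and h | q, thus j | q. Since q > 0, j ≤ q. q = c, so j ≤ c. From p = c and p < n, c < n. n = s, so c < s. Since s < k, c < k. j ≤ c, so j < k.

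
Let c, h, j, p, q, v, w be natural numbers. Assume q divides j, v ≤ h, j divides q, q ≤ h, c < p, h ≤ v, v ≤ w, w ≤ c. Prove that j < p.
h ≤ v and v ≤ h, hence h = v. Since q divides j and j divides q, q = j. Since q ≤ h, j ≤ h. h = v, so j ≤ v. Since v ≤ w and w ≤ c, v ≤ c. Since c < p, v < p. Because j ≤ v, j < p.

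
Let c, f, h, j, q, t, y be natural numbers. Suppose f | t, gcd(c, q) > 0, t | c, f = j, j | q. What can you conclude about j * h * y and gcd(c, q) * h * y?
j * h * y ≤ gcd(c, q) * h * y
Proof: f | t and t | c, therefore f | c. From f = j, j | c. j | q, so j | gcd(c, q). Because gcd(c, q) > 0, j ≤ gcd(c, q). Then j * h ≤ gcd(c, q) * h. Then j * h * y ≤ gcd(c, q) * h * y.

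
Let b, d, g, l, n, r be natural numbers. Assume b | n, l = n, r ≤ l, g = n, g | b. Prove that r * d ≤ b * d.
Since g = n and g | b, n | b. b | n, so n = b. l = n and r ≤ l, so r ≤ n. Because n = b, r ≤ b. Then r * d ≤ b * d.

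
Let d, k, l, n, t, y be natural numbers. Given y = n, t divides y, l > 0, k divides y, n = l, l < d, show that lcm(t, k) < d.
Because y = n and n = l, y = l. t divides y and k divides y, so lcm(t, k) divides y. y = l, so lcm(t, k) divides l. l > 0, so lcm(t, k) ≤ l. l < d, so lcm(t, k) < d.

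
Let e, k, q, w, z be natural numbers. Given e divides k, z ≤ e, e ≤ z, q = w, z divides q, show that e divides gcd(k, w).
Since z ≤ e and e ≤ z, z = e. Because q = w and z divides q, z divides w. Since z = e, e divides w. Since e divides k, e divides gcd(k, w).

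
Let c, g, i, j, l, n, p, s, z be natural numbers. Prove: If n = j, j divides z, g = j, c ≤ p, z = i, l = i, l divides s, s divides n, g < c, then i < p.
z = i and j divides z, hence j divides i. Since n = j and s divides n, s divides j. Since l divides s, l divides j. Because l = i, i divides j. Since j divides i, j = i. Because g = j, g = i. g < c and c ≤ p, hence g < p. g = i, so i < p.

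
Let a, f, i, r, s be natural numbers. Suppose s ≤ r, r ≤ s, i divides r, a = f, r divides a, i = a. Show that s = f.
Since s ≤ r and r ≤ s, s = r. Since i = a and i divides r, a divides r. Since r divides a, r = a. Since s = r, s = a. Since a = f, s = f.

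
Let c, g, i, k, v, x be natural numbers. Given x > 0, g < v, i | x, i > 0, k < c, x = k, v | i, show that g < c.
v | i and i > 0, hence v ≤ i. Because i | x and x > 0, i ≤ x. x = k, so i ≤ k. v ≤ i, so v ≤ k. g < v, so g < k. Because k < c, g < c.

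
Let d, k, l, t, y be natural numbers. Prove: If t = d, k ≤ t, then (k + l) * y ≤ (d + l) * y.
t = d and k ≤ t, hence k ≤ d. Then k + l ≤ d + l. By multiplying by a non-negative, (k + l) * y ≤ (d + l) * y.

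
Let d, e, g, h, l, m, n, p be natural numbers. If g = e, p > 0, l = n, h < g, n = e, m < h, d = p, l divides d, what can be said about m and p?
m < p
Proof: g = e and h < g, so h < e. Since m < h, m < e. Since d = p and l divides d, l divides p. l = n, so n divides p. Since p > 0, n ≤ p. Since n = e, e ≤ p. From m < e, m < p.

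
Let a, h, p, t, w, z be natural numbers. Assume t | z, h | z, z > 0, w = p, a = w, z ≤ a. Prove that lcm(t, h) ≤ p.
t | z and h | z, so lcm(t, h) | z. Since z > 0, lcm(t, h) ≤ z. a = w and z ≤ a, therefore z ≤ w. w = p, so z ≤ p. From lcm(t, h) ≤ z, lcm(t, h) ≤ p.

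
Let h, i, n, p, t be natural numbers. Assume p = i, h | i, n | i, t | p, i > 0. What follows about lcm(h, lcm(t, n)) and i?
lcm(h, lcm(t, n)) ≤ i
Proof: p = i and t | p, so t | i. n | i, so lcm(t, n) | i. Since h | i, lcm(h, lcm(t, n)) | i. Since i > 0, lcm(h, lcm(t, n)) ≤ i.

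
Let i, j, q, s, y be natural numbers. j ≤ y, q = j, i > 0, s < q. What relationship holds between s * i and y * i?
s * i < y * i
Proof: q = j and s < q, thus s < j. Since j ≤ y, s < y. Using i > 0, by multiplying by a positive, s * i < y * i.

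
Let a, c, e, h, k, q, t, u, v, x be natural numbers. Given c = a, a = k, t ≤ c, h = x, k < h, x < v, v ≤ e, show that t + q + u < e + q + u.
From c = a and a = k, c = k. t ≤ c, so t ≤ k. Since h = x and k < h, k < x. Because t ≤ k, t < x. x < v and v ≤ e, therefore x < e. Since t < x, t < e. Then t + q < e + q. Then t + q + u < e + q + u.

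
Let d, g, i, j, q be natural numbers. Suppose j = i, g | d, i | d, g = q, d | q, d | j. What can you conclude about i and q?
i = q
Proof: j = i and d | j, so d | i. i | d, so i = d. g = q and g | d, so q | d. d | q, so d = q. i = d, so i = q.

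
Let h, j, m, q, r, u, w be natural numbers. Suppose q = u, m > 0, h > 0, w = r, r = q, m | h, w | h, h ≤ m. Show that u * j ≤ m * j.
m | h and h > 0, hence m ≤ h. Since h ≤ m, h = m. r = q and q = u, so r = u. w = r, so w = u. w | h, so u | h. Since h = m, u | m. m > 0, so u ≤ m. Then u * j ≤ m * j.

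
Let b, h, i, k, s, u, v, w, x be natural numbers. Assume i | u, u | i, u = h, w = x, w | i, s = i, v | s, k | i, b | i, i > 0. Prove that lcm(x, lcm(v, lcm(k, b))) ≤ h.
From i | u and u | i, i = u. u = h, so i = h. w = x and w | i, hence x | i. From s = i and v | s, v | i. k | i and b | i, so lcm(k, b) | i. Since v | i, lcm(v, lcm(k, b)) | i. Since x | i, lcm(x, lcm(v, lcm(k, b))) | i. From i > 0, lcm(x, lcm(v, lcm(k, b))) ≤ i. i = h, so lcm(x, lcm(v, lcm(k, b))) ≤ h.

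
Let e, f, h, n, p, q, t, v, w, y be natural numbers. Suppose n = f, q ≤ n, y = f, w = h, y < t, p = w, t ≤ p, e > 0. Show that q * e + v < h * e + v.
n = f and q ≤ n, therefore q ≤ f. p = w and t ≤ p, therefore t ≤ w. y < t, so y < w. w = h, so y < h. y = f, so f < h. Since q ≤ f, q < h. Since e > 0, q * e < h * e. Then q * e + v < h * e + v.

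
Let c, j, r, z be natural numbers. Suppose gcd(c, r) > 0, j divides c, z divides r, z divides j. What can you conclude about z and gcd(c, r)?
z ≤ gcd(c, r)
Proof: Since z divides j and j divides c, z divides c. Since z divides r, z divides gcd(c, r). From gcd(c, r) > 0, z ≤ gcd(c, r).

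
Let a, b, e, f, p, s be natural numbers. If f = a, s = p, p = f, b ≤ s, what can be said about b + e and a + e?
b + e ≤ a + e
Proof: s = p and p = f, thus s = f. b ≤ s, so b ≤ f. f = a, so b ≤ a. Then b + e ≤ a + e.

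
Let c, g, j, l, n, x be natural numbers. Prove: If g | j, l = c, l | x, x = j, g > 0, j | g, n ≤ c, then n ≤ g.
j | g and g | j, therefore j = g. x = j, so x = g. Because l = c and l | x, c | x. x = g, so c | g. g > 0, so c ≤ g. n ≤ c, so n ≤ g.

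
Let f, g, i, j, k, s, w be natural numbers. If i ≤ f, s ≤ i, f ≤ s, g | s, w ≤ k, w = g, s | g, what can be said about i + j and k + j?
i + j ≤ k + j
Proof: g | s and s | g, therefore g = s. i ≤ f and f ≤ s, therefore i ≤ s. Since s ≤ i, s = i. Since g = s, g = i. w = g and w ≤ k, thus g ≤ k. Since g = i, i ≤ k. Then i + j ≤ k + j.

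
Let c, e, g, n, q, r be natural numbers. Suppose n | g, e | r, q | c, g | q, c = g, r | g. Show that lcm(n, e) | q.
c = g and q | c, so q | g. Because g | q, g = q. From e | r and r | g, e | g. From n | g, lcm(n, e) | g. Because g = q, lcm(n, e) | q.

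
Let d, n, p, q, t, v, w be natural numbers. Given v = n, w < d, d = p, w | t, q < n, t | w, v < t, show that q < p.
w | t and t | w, so w = t. w < d, so t < d. d = p, so t < p. v < t, so v < p. v = n, so n < p. Since q < n, q < p.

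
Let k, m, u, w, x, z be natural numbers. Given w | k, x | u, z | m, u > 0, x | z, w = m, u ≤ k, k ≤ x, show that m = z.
Because w = m and w | k, m | k. Because x | u and u > 0, x ≤ u. u ≤ k, so x ≤ k. Since k ≤ x, x = k. Since x | z, k | z. Since m | k, m | z. Since z | m, z = m. Then m = z.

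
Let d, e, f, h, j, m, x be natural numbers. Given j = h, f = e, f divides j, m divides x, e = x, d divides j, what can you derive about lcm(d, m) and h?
lcm(d, m) divides h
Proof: f = e and e = x, therefore f = x. f divides j, so x divides j. Since m divides x, m divides j. d divides j, so lcm(d, m) divides j. j = h, so lcm(d, m) divides h.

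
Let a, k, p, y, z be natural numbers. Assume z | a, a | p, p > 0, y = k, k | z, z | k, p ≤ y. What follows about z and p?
z = p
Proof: z | a and a | p, thus z | p. Since p > 0, z ≤ p. k | z and z | k, so k = z. y = k, so y = z. p ≤ y, so p ≤ z. From z ≤ p, z = p.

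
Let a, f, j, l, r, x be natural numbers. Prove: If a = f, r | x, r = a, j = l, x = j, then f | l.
From x = j and j = l, x = l. r = a and r | x, so a | x. Since a = f, f | x. Since x = l, f | l.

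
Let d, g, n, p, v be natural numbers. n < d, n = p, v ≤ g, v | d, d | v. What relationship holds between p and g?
p < g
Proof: Since d | v and v | d, d = v. Since n < d, n < v. v ≤ g, so n < g. n = p, so p < g.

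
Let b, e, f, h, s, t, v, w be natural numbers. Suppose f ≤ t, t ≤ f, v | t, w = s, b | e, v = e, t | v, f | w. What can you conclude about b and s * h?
b | s * h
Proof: t | v and v | t, so t = v. Since v = e, t = e. Because f ≤ t and t ≤ f, f = t. f | w, so t | w. Since t = e, e | w. Since b | e, b | w. Since w = s, b | s. Then b | s * h.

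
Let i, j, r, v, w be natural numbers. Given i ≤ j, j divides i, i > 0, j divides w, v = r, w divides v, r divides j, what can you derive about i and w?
i = w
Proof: j divides i and i > 0, thus j ≤ i. Since i ≤ j, i = j. v = r and w divides v, so w divides r. r divides j, so w divides j. Since j divides w, j = w. i = j, so i = w.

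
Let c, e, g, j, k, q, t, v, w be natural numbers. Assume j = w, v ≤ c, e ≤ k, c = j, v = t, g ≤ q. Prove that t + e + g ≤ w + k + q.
c = j and j = w, therefore c = w. v = t and v ≤ c, so t ≤ c. Since c = w, t ≤ w. e ≤ k and g ≤ q, thus e + g ≤ k + q. t ≤ w, so t + e + g ≤ w + k + q.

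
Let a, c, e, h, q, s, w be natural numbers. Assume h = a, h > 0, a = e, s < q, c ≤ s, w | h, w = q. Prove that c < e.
h = a and a = e, therefore h = e. Because c ≤ s and s < q, c < q. w | h and h > 0, thus w ≤ h. Since w = q, q ≤ h. c < q, so c < h. h = e, so c < e.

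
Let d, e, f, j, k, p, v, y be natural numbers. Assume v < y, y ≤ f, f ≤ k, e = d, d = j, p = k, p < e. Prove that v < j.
y ≤ f and f ≤ k, so y ≤ k. v < y, so v < k. Because e = d and d = j, e = j. p = k and p < e, thus k < e. Because e = j, k < j. Since v < k, v < j.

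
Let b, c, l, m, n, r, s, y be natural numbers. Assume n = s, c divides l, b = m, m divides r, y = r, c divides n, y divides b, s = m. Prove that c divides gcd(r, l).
b = m and y divides b, so y divides m. y = r, so r divides m. Since m divides r, m = r. Because n = s and s = m, n = m. Because c divides n, c divides m. m = r, so c divides r. Since c divides l, c divides gcd(r, l).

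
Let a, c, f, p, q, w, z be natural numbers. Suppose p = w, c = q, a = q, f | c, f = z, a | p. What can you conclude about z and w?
z | w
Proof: c = q and f | c, so f | q. Because f = z, z | q. Because a = q and a | p, q | p. Since p = w, q | w. Since z | q, z | w.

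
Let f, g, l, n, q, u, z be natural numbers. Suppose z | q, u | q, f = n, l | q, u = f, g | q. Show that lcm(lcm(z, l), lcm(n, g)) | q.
z | q and l | q, hence lcm(z, l) | q. From u = f and u | q, f | q. f = n, so n | q. Since g | q, lcm(n, g) | q. Since lcm(z, l) | q, lcm(lcm(z, l), lcm(n, g)) | q.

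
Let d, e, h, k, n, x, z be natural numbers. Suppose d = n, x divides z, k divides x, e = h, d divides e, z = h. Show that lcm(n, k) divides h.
e = h and d divides e, thus d divides h. Since d = n, n divides h. z = h and x divides z, hence x divides h. Since k divides x, k divides h. Since n divides h, lcm(n, k) divides h.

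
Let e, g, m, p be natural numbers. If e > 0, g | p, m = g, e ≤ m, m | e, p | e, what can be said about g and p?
g = p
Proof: Because m | e and e > 0, m ≤ e. Because e ≤ m, e = m. m = g, so e = g. Since p | e, p | g. Because g | p, g = p.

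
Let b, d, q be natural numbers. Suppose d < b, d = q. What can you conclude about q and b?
q < b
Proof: d = q and d < b. By substitution, q < b.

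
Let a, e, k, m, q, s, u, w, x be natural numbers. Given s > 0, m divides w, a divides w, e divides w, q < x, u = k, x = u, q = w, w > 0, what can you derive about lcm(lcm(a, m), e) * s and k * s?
lcm(lcm(a, m), e) * s < k * s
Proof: a divides w and m divides w, hence lcm(a, m) divides w. e divides w, so lcm(lcm(a, m), e) divides w. Since w > 0, lcm(lcm(a, m), e) ≤ w. x = u and u = k, thus x = k. q = w and q < x, so w < x. From x = k, w < k. Since lcm(lcm(a, m), e) ≤ w, lcm(lcm(a, m), e) < k. Combined with s > 0, by multiplying by a positive, lcm(lcm(a, m), e) * s < k * s.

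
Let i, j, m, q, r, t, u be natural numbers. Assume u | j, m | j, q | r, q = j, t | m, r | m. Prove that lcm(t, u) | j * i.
q | r and r | m, hence q | m. q = j, so j | m. Since m | j, m = j. Since t | m, t | j. u | j, so lcm(t, u) | j. Then lcm(t, u) | j * i.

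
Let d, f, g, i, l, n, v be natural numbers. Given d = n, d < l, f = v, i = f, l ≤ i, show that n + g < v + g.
i = f and l ≤ i, so l ≤ f. f = v, so l ≤ v. Since d < l, d < v. d = n, so n < v. Then n + g < v + g.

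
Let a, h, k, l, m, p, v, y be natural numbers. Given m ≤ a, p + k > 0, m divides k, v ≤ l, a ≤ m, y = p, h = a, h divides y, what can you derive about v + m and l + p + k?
v + m ≤ l + p + k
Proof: a ≤ m and m ≤ a, thus a = m. h = a and h divides y, hence a divides y. a = m, so m divides y. Because y = p, m divides p. From m divides k, m divides p + k. Since p + k > 0, m ≤ p + k. Since v ≤ l, v + m ≤ l + p + k.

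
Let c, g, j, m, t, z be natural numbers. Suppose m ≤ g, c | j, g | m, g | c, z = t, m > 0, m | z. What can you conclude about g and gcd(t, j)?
g | gcd(t, j)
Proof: g | m and m > 0, thus g ≤ m. m ≤ g, so m = g. z = t and m | z, hence m | t. Since m = g, g | t. g | c and c | j, thus g | j. From g | t, g | gcd(t, j).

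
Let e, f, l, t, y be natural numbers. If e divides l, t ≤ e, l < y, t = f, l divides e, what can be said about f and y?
f < y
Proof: e divides l and l divides e, so e = l. t = f and t ≤ e, hence f ≤ e. e = l, so f ≤ l. Since l < y, f < y.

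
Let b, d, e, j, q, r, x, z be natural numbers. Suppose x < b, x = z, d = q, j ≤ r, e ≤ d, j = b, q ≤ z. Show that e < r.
Since d = q and e ≤ d, e ≤ q. x = z and x < b, thus z < b. Since q ≤ z, q < b. Because j = b and j ≤ r, b ≤ r. Since q < b, q < r. Since e ≤ q, e < r.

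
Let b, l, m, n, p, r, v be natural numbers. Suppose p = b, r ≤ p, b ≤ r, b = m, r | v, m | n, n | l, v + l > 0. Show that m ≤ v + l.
p = b and r ≤ p, so r ≤ b. b ≤ r, so r = b. Since b = m, r = m. Since r | v, m | v. m | n and n | l, so m | l. m | v, so m | v + l. v + l > 0, so m ≤ v + l.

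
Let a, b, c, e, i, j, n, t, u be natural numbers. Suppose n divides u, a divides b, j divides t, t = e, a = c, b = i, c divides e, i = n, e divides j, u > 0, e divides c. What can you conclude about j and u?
j ≤ u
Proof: c divides e and e divides c, hence c = e. Because a = c, a = e. t = e and j divides t, therefore j divides e. e divides j, so e = j. From a = e, a = j. b = i and a divides b, therefore a divides i. Since i = n, a divides n. Since n divides u, a divides u. Because a = j, j divides u. Because u > 0, j ≤ u.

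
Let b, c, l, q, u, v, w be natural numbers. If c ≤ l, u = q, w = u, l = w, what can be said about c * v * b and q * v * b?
c * v * b ≤ q * v * b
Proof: l = w and w = u, therefore l = u. u = q, so l = q. Since c ≤ l, c ≤ q. By multiplying by a non-negative, c * v ≤ q * v. By multiplying by a non-negative, c * v * b ≤ q * v * b.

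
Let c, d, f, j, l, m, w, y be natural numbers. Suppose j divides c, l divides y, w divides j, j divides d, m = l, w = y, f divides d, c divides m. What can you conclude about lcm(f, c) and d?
lcm(f, c) divides d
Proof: Since m = l and c divides m, c divides l. Since l divides y, c divides y. Since w = y and w divides j, y divides j. Since c divides y, c divides j. j divides c, so j = c. j divides d, so c divides d. f divides d, so lcm(f, c) divides d.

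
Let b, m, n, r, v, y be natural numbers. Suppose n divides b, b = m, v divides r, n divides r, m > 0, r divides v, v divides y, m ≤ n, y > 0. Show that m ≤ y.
Because b = m and n divides b, n divides m. From m > 0, n ≤ m. m ≤ n, so n = m. Since r divides v and v divides r, r = v. Since n divides r, n divides v. v divides y, so n divides y. y > 0, so n ≤ y. Since n = m, m ≤ y.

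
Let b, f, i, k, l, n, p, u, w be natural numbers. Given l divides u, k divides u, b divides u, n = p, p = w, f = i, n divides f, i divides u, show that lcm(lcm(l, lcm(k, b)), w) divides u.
k divides u and b divides u, so lcm(k, b) divides u. Since l divides u, lcm(l, lcm(k, b)) divides u. Because n = p and p = w, n = w. f = i and n divides f, thus n divides i. Since i divides u, n divides u. Since n = w, w divides u. lcm(l, lcm(k, b)) divides u, so lcm(lcm(l, lcm(k, b)), w) divides u.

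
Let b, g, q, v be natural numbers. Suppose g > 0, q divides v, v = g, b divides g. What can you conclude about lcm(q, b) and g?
lcm(q, b) ≤ g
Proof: From v = g and q divides v, q divides g. Since b divides g, lcm(q, b) divides g. Since g > 0, lcm(q, b) ≤ g.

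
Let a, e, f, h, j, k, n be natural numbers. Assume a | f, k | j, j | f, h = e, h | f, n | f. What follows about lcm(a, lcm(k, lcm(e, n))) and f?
lcm(a, lcm(k, lcm(e, n))) | f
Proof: k | j and j | f, thus k | f. Because h = e and h | f, e | f. n | f, so lcm(e, n) | f. k | f, so lcm(k, lcm(e, n)) | f. Since a | f, lcm(a, lcm(k, lcm(e, n))) | f.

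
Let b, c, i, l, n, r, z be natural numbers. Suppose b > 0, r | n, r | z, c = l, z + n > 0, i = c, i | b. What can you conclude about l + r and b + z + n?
l + r ≤ b + z + n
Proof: Since i = c and c = l, i = l. Because i | b and b > 0, i ≤ b. i = l, so l ≤ b. r | z and r | n, so r | z + n. Since z + n > 0, r ≤ z + n. From l ≤ b, l + r ≤ b + z + n.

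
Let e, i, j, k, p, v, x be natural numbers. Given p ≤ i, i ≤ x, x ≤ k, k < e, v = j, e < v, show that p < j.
i ≤ x and x ≤ k, hence i ≤ k. Since v = j and e < v, e < j. Since k < e, k < j. Since i ≤ k, i < j. p ≤ i, so p < j.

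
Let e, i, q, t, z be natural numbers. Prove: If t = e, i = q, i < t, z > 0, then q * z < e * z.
From i = q and i < t, q < t. Since t = e, q < e. z > 0, so q * z < e * z.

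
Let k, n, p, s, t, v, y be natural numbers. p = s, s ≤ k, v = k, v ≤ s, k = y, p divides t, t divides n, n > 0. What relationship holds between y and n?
y ≤ n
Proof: v = k and v ≤ s, therefore k ≤ s. s ≤ k, so s = k. p = s, so p = k. k = y, so p = y. p divides t and t divides n, so p divides n. Since n > 0, p ≤ n. Since p = y, y ≤ n.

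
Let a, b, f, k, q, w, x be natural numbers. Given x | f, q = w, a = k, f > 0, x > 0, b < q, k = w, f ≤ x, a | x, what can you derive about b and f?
b < f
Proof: q = w and b < q, hence b < w. x | f and f > 0, hence x ≤ f. Since f ≤ x, x = f. a = k and a | x, therefore k | x. Since k = w, w | x. x > 0, so w ≤ x. Since x = f, w ≤ f. b < w, so b < f.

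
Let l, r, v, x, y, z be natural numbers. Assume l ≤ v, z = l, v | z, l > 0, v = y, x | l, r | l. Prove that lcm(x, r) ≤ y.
Because z = l and v | z, v | l. From l > 0, v ≤ l. Because l ≤ v, l = v. v = y, so l = y. x | l and r | l, hence lcm(x, r) | l. Since l > 0, lcm(x, r) ≤ l. l = y, so lcm(x, r) ≤ y.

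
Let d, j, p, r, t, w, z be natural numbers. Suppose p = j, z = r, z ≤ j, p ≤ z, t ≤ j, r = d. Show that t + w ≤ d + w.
p = j and p ≤ z, thus j ≤ z. z ≤ j, so j = z. z = r, so j = r. r = d, so j = d. Since t ≤ j, t ≤ d. Then t + w ≤ d + w.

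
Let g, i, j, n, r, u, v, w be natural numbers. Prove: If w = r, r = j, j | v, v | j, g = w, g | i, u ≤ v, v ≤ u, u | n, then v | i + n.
w = r and r = j, hence w = j. j | v and v | j, hence j = v. Since w = j, w = v. Because g = w and g | i, w | i. Since w = v, v | i. u ≤ v and v ≤ u, thus u = v. Since u | n, v | n. v | i, so v | i + n.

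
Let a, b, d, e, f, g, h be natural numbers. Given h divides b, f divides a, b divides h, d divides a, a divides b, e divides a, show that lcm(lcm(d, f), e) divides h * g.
d divides a and f divides a, thus lcm(d, f) divides a. e divides a, so lcm(lcm(d, f), e) divides a. b divides h and h divides b, hence b = h. Because a divides b, a divides h. lcm(lcm(d, f), e) divides a, so lcm(lcm(d, f), e) divides h. Then lcm(lcm(d, f), e) divides h * g.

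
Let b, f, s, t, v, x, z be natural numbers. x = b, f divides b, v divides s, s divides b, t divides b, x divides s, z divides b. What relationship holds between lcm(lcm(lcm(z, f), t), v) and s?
lcm(lcm(lcm(z, f), t), v) divides s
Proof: x = b and x divides s, therefore b divides s. Since s divides b, b = s. z divides b and f divides b, thus lcm(z, f) divides b. t divides b, so lcm(lcm(z, f), t) divides b. b = s, so lcm(lcm(z, f), t) divides s. v divides s, so lcm(lcm(lcm(z, f), t), v) divides s.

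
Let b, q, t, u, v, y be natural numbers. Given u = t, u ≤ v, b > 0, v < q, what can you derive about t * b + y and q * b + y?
t * b + y < q * b + y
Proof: Since u ≤ v and v < q, u < q. Because u = t, t < q. Since b > 0, by multiplying by a positive, t * b < q * b. Then t * b + y < q * b + y.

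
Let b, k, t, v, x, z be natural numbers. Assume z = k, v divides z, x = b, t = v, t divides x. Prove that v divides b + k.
t = v and t divides x, so v divides x. x = b, so v divides b. From z = k and v divides z, v divides k. Since v divides b, v divides b + k.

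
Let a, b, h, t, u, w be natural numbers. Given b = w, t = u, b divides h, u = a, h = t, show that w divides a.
Because t = u and u = a, t = a. Since h = t and b divides h, b divides t. Because t = a, b divides a. b = w, so w divides a.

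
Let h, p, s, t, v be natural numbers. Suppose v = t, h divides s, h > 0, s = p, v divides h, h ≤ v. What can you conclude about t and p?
t divides p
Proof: v divides h and h > 0, therefore v ≤ h. From h ≤ v, h = v. s = p and h divides s, thus h divides p. Since h = v, v divides p. v = t, so t divides p.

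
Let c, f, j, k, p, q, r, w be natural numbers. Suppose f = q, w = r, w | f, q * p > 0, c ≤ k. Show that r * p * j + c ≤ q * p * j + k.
Since w = r and w | f, r | f. f = q, so r | q. Then r * p | q * p. Since q * p > 0, r * p ≤ q * p. Then r * p * j ≤ q * p * j. c ≤ k, so r * p * j + c ≤ q * p * j + k.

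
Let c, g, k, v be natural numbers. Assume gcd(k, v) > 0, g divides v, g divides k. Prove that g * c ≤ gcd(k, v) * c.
Since g divides k and g divides v, g divides gcd(k, v). From gcd(k, v) > 0, g ≤ gcd(k, v). By multiplying by a non-negative, g * c ≤ gcd(k, v) * c.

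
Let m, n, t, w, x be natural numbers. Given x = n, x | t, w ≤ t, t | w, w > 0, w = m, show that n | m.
From t | w and w > 0, t ≤ w. Since w ≤ t, t = w. Since w = m, t = m. x | t, so x | m. x = n, so n | m.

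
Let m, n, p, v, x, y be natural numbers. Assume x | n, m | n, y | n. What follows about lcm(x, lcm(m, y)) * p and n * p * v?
lcm(x, lcm(m, y)) * p | n * p * v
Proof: m | n and y | n, hence lcm(m, y) | n. Since x | n, lcm(x, lcm(m, y)) | n. Then lcm(x, lcm(m, y)) * p | n * p. Then lcm(x, lcm(m, y)) * p | n * p * v.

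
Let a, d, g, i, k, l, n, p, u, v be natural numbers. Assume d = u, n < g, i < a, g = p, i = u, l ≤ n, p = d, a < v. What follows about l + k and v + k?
l + k < v + k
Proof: p = d and d = u, hence p = u. Because g = p and n < g, n < p. Since p = u, n < u. Because l ≤ n, l < u. Since i = u and i < a, u < a. From l < u, l < a. a < v, so l < v. Then l + k < v + k.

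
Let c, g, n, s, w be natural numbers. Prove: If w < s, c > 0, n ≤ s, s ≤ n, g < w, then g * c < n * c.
Because s ≤ n and n ≤ s, s = n. g < w and w < s, therefore g < s. Since s = n, g < n. c > 0, so g * c < n * c.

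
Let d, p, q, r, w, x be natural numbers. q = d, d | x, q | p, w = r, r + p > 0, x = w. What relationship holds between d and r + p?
d ≤ r + p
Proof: x = w and w = r, thus x = r. Since d | x, d | r. Because q = d and q | p, d | p. d | r, so d | r + p. Since r + p > 0, d ≤ r + p.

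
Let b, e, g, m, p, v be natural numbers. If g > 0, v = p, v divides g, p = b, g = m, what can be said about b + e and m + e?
b + e ≤ m + e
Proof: From v = p and p = b, v = b. v divides g and g > 0, therefore v ≤ g. g = m, so v ≤ m. v = b, so b ≤ m. Then b + e ≤ m + e.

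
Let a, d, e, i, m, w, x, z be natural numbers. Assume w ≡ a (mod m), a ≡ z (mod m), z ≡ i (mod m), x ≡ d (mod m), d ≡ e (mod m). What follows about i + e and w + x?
i + e ≡ w + x (mod m)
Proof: From w ≡ a (mod m) and a ≡ z (mod m), w ≡ z (mod m). z ≡ i (mod m), so w ≡ i (mod m). x ≡ d (mod m) and d ≡ e (mod m), hence x ≡ e (mod m). Since w ≡ i (mod m), by adding congruences, w + x ≡ i + e (mod m). Then i + e ≡ w + x (mod m).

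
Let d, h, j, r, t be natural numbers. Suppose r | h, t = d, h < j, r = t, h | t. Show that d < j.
r = t and r | h, so t | h. Because h | t, h = t. Because t = d, h = d. h < j, so d < j.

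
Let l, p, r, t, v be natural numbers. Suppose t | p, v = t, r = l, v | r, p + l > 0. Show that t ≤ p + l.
From v = t and v | r, t | r. Since r = l, t | l. Because t | p, t | p + l. p + l > 0, so t ≤ p + l.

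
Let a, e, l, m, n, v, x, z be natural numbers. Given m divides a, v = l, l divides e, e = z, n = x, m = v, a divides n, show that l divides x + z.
m = v and v = l, hence m = l. From n = x and a divides n, a divides x. m divides a, so m divides x. From m = l, l divides x. Since e = z and l divides e, l divides z. Because l divides x, l divides x + z.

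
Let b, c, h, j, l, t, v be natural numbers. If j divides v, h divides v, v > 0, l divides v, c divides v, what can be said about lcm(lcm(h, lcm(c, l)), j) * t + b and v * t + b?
lcm(lcm(h, lcm(c, l)), j) * t + b ≤ v * t + b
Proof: c divides v and l divides v, hence lcm(c, l) divides v. h divides v, so lcm(h, lcm(c, l)) divides v. Since j divides v, lcm(lcm(h, lcm(c, l)), j) divides v. v > 0, so lcm(lcm(h, lcm(c, l)), j) ≤ v. By multiplying by a non-negative, lcm(lcm(h, lcm(c, l)), j) * t ≤ v * t. Then lcm(lcm(h, lcm(c, l)), j) * t + b ≤ v * t + b.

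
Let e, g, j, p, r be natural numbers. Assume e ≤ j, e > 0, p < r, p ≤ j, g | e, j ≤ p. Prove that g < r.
j ≤ p and p ≤ j, therefore j = p. g | e and e > 0, thus g ≤ e. Since e ≤ j, g ≤ j. j = p, so g ≤ p. p < r, so g < r.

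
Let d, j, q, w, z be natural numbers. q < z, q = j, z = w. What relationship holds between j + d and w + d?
j + d < w + d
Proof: Because z = w and q < z, q < w. q = j, so j < w. Then j + d < w + d.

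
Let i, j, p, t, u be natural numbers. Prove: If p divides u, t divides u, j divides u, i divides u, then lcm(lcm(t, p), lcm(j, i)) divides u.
Because t divides u and p divides u, lcm(t, p) divides u. j divides u and i divides u, therefore lcm(j, i) divides u. lcm(t, p) divides u, so lcm(lcm(t, p), lcm(j, i)) divides u.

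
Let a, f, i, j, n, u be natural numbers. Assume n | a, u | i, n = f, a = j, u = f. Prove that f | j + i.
n = f and n | a, thus f | a. Since a = j, f | j. u = f and u | i, so f | i. f | j, so f | j + i.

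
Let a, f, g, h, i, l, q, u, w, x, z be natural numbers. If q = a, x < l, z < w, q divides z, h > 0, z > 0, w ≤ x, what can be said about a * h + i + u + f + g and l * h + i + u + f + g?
a * h + i + u + f + g < l * h + i + u + f + g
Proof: q divides z and z > 0, hence q ≤ z. q = a, so a ≤ z. z < w and w ≤ x, therefore z < x. Since x < l, z < l. Since a ≤ z, a < l. Since h > 0, by multiplying by a positive, a * h < l * h. Then a * h + i < l * h + i. Then a * h + i + u < l * h + i + u. Then a * h + i + u + f < l * h + i + u + f. Then a * h + i + u + f + g < l * h + i + u + f + g.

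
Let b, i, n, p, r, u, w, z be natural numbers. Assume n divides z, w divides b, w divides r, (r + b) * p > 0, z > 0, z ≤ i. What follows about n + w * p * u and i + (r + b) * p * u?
n + w * p * u ≤ i + (r + b) * p * u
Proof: n divides z and z > 0, so n ≤ z. Since z ≤ i, n ≤ i. Since w divides r and w divides b, w divides r + b. Then w * p divides (r + b) * p. (r + b) * p > 0, so w * p ≤ (r + b) * p. By multiplying by a non-negative, w * p * u ≤ (r + b) * p * u. Since n ≤ i, n + w * p * u ≤ i + (r + b) * p * u.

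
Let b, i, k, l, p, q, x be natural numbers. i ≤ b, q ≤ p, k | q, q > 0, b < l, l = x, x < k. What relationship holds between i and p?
i < p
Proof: Since l = x and b < l, b < x. k | q and q > 0, hence k ≤ q. Since x < k, x < q. Since b < x, b < q. Since q ≤ p, b < p. Since i ≤ b, i < p.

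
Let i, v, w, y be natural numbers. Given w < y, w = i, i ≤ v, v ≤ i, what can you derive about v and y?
v < y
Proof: i ≤ v and v ≤ i, therefore i = v. w = i and w < y, thus i < y. Because i = v, v < y.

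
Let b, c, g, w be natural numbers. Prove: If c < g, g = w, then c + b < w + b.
Because g = w and c < g, c < w. Then c + b < w + b.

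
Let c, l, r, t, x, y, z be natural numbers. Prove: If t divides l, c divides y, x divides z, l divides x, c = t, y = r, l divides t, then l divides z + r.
l divides x and x divides z, so l divides z. Since t divides l and l divides t, t = l. Since c = t, c = l. Because y = r and c divides y, c divides r. Since c = l, l divides r. l divides z, so l divides z + r.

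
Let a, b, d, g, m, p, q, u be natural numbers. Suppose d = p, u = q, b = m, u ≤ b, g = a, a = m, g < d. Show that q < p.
Since b = m and u ≤ b, u ≤ m. u = q, so q ≤ m. g = a and a = m, hence g = m. Since g < d, m < d. From q ≤ m, q < d. Since d = p, q < p.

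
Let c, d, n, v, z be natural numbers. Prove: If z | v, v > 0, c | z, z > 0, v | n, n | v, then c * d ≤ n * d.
Since v | n and n | v, v = n. c | z and z > 0, hence c ≤ z. z | v and v > 0, hence z ≤ v. Because c ≤ z, c ≤ v. Since v = n, c ≤ n. Then c * d ≤ n * d.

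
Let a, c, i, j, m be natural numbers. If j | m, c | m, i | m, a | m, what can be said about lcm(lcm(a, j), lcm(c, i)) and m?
lcm(lcm(a, j), lcm(c, i)) | m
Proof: a | m and j | m, hence lcm(a, j) | m. Because c | m and i | m, lcm(c, i) | m. Since lcm(a, j) | m, lcm(lcm(a, j), lcm(c, i)) | m.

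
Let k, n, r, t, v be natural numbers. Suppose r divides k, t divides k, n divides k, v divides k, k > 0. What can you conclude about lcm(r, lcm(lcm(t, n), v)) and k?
lcm(r, lcm(lcm(t, n), v)) ≤ k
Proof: Since t divides k and n divides k, lcm(t, n) divides k. Since v divides k, lcm(lcm(t, n), v) divides k. r divides k, so lcm(r, lcm(lcm(t, n), v)) divides k. k > 0, so lcm(r, lcm(lcm(t, n), v)) ≤ k.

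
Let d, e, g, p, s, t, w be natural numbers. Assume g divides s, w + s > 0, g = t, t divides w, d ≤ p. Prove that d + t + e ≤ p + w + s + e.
g = t and g divides s, hence t divides s. t divides w, so t divides w + s. Since w + s > 0, t ≤ w + s. From d ≤ p, d + t ≤ p + w + s. Then d + t + e ≤ p + w + s + e.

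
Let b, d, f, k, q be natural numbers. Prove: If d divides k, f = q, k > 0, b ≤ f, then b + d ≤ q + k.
Because f = q and b ≤ f, b ≤ q. From d divides k and k > 0, d ≤ k. Because b ≤ q, b + d ≤ q + k.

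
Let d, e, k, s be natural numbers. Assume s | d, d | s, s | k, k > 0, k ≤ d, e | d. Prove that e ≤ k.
s | d and d | s, so s = d. s | k, so d | k. Since k > 0, d ≤ k. Since k ≤ d, d = k. Since e | d, e | k. k > 0, so e ≤ k.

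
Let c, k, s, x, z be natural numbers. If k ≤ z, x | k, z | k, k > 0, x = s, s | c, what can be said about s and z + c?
s | z + c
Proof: z | k and k > 0, hence z ≤ k. Since k ≤ z, k = z. Because x = s and x | k, s | k. From k = z, s | z. s | c, so s | z + c.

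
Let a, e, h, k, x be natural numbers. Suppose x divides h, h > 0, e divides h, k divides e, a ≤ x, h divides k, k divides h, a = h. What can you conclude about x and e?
x = e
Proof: k divides h and h divides k, therefore k = h. Since k divides e, h divides e. From e divides h, e = h. Because a = h and a ≤ x, h ≤ x. x divides h and h > 0, hence x ≤ h. From h ≤ x, h = x. e = h, so e = x. Then x = e.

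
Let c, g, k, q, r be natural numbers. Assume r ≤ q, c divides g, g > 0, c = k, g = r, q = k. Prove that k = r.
c = k and c divides g, thus k divides g. g > 0, so k ≤ g. g = r, so k ≤ r. From q = k and r ≤ q, r ≤ k. k ≤ r, so k = r.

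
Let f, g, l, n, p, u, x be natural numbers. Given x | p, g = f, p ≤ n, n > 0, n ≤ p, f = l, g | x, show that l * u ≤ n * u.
g = f and f = l, therefore g = l. Because p ≤ n and n ≤ p, p = n. g | x and x | p, so g | p. p = n, so g | n. From n > 0, g ≤ n. g = l, so l ≤ n. Then l * u ≤ n * u.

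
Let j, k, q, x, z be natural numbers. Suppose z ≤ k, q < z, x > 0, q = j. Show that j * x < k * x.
Because q = j and q < z, j < z. z ≤ k, so j < k. Because x > 0, j * x < k * x.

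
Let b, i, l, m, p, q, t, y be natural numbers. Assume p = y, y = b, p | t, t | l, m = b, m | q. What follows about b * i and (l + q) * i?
b * i | (l + q) * i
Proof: p = y and y = b, thus p = b. p | t, so b | t. t | l, so b | l. Because m = b and m | q, b | q. b | l, so b | l + q. Then b * i | (l + q) * i.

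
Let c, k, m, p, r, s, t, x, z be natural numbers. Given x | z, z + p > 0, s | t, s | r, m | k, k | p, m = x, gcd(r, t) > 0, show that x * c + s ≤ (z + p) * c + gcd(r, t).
Because m | k and k | p, m | p. Because m = x, x | p. x | z, so x | z + p. Since z + p > 0, x ≤ z + p. Then x * c ≤ (z + p) * c. s | r and s | t, therefore s | gcd(r, t). Since gcd(r, t) > 0, s ≤ gcd(r, t). x * c ≤ (z + p) * c, so x * c + s ≤ (z + p) * c + gcd(r, t).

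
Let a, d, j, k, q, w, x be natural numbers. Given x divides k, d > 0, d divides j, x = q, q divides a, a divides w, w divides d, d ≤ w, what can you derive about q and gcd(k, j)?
q divides gcd(k, j)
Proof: x = q and x divides k, so q divides k. w divides d and d > 0, so w ≤ d. Since d ≤ w, w = d. q divides a and a divides w, hence q divides w. w = d, so q divides d. Since d divides j, q divides j. q divides k, so q divides gcd(k, j).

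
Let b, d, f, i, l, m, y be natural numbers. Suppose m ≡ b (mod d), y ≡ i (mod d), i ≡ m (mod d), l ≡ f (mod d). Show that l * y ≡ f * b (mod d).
Since y ≡ i (mod d) and i ≡ m (mod d), y ≡ m (mod d). m ≡ b (mod d), so y ≡ b (mod d). Since l ≡ f (mod d), l * y ≡ f * b (mod d).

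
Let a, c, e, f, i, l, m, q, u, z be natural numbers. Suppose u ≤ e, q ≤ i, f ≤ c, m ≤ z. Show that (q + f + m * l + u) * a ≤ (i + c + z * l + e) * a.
m ≤ z, so m * l ≤ z * l. f ≤ c, so f + m * l ≤ c + z * l. q ≤ i, so q + f + m * l ≤ i + c + z * l. Since u ≤ e, q + f + m * l + u ≤ i + c + z * l + e. Then (q + f + m * l + u) * a ≤ (i + c + z * l + e) * a.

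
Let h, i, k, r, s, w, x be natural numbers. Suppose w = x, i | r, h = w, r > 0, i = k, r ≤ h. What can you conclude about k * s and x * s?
k * s ≤ x * s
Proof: i = k and i | r, thus k | r. r > 0, so k ≤ r. h = w and w = x, so h = x. Because r ≤ h, r ≤ x. Since k ≤ r, k ≤ x. Then k * s ≤ x * s.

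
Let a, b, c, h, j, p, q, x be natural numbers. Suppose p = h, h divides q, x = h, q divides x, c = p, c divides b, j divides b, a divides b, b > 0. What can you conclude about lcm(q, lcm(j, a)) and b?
lcm(q, lcm(j, a)) ≤ b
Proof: From x = h and q divides x, q divides h. Since h divides q, h = q. Since p = h, p = q. c = p and c divides b, hence p divides b. Since p = q, q divides b. j divides b and a divides b, so lcm(j, a) divides b. q divides b, so lcm(q, lcm(j, a)) divides b. Because b > 0, lcm(q, lcm(j, a)) ≤ b.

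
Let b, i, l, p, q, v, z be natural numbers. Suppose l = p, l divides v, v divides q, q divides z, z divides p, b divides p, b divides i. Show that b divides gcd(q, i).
l divides v and v divides q, therefore l divides q. Since l = p, p divides q. From q divides z and z divides p, q divides p. From p divides q, p = q. Since b divides p, b divides q. b divides i, so b divides gcd(q, i).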